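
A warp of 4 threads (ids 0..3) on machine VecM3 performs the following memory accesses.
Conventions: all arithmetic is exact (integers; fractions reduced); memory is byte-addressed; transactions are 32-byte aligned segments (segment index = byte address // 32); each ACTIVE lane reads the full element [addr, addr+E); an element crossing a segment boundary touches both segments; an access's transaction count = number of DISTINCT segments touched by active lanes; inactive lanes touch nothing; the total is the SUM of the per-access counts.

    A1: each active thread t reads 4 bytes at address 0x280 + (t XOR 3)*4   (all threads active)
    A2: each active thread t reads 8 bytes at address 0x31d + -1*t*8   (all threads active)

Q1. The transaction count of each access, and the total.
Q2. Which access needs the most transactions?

A1: 1 transaction
A2: 2 transactions

Answer: 1,2; total 3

Answer: A2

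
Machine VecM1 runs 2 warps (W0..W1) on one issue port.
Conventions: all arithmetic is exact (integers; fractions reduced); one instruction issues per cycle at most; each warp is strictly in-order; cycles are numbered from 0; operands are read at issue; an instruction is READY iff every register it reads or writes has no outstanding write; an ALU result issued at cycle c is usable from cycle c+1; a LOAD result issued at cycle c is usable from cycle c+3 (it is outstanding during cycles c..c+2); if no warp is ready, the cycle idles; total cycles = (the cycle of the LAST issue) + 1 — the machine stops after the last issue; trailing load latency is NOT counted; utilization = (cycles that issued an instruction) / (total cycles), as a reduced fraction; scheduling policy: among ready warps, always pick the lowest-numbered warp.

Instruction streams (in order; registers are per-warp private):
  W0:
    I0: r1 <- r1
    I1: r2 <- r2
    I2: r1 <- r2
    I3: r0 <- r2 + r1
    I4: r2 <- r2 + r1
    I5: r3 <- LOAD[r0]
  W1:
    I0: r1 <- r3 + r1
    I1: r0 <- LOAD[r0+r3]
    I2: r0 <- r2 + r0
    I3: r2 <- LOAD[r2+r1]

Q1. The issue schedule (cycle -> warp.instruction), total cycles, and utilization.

cycle 0: W0.I0
cycle 1: W0.I1
cycle 2: W0.I2
cycle 3: W0.I3
cycle 4: W0.I4
cycle 5: W0.I5
cycle 6: W1.I0
cycle 7: W1.I1
cycle 8: idle
cycle 9: idle
cycle 10: W1.I2
cycle 11: W1.I3

Answer: 12 cycles, utilization 5/6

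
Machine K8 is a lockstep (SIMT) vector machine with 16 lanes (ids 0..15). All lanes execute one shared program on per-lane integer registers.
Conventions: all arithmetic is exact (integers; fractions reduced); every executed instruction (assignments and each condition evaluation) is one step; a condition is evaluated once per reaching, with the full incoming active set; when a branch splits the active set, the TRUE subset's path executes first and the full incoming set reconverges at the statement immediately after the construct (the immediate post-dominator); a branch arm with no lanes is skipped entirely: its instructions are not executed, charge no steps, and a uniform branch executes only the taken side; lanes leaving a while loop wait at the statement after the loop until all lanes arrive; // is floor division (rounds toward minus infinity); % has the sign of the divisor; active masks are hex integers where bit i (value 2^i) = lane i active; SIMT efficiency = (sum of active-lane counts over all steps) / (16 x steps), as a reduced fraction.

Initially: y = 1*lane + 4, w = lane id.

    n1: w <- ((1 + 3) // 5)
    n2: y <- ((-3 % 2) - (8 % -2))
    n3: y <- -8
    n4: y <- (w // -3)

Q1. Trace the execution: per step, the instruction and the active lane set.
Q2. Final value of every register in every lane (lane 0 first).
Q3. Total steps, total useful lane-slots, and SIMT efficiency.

step 0: w <- ((1 + 3) // 5)          0xffff
step 1: y <- ((-3 % 2) - (8 % -2))   0xffff
step 2: y <- -8                      0xffff
step 3: y <- (w // -3)               0xffff

Answer: 4 steps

y: 0,0,0,0,0,0,0,0,0,0,0,0,0,0,0,0
w: 0,0,0,0,0,0,0,0,0,0,0,0,0,0,0,0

steps = 4; useful = 64; efficiency = 64/64 = 1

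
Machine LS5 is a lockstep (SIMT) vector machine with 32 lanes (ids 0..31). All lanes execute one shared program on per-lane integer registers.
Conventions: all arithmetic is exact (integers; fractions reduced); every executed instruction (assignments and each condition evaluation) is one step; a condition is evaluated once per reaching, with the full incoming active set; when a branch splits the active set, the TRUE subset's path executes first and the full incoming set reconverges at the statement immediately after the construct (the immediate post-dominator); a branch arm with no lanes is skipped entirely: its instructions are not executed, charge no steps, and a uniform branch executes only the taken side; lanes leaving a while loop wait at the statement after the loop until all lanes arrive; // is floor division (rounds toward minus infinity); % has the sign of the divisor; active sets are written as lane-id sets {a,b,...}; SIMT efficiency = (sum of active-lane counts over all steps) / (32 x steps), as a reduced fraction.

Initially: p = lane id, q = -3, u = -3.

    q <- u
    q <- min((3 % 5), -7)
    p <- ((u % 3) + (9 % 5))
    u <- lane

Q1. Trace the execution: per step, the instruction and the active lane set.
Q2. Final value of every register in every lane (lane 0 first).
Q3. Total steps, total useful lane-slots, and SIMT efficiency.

step 0: q <- u                       {0,1,2,3,4,5,6,7,8,9,10,11,12,13,14,15,16,17,18,19,20,21,22,23,24,25,26,27,28,29,30,31}
step 1: q <- min((3 % 5), -7)        {0,1,2,3,4,5,6,7,8,9,10,11,12,13,14,15,16,17,18,19,20,21,22,23,24,25,26,27,28,29,30,31}
step 2: p <- ((u % 3) + (9 % 5))     {0,1,2,3,4,5,6,7,8,9,10,11,12,13,14,15,16,17,18,19,20,21,22,23,24,25,26,27,28,29,30,31}
step 3: u <- lane                    {0,1,2,3,4,5,6,7,8,9,10,11,12,13,14,15,16,17,18,19,20,21,22,23,24,25,26,27,28,29,30,31}

Answer: 4 steps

p: 4,4,4,4,4,4,4,4,4,4,4,4,4,4,4,4,4,4,4,4,4,4,4,4,4,4,4,4,4,4,4,4
q: -7,-7,-7,-7,-7,-7,-7,-7,-7,-7,-7,-7,-7,-7,-7,-7,-7,-7,-7,-7,-7,-7,-7,-7,-7,-7,-7,-7,-7,-7,-7,-7
u: 0,1,2,3,4,5,6,7,8,9,10,11,12,13,14,15,16,17,18,19,20,21,22,23,24,25,26,27,28,29,30,31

steps = 4; useful = 128; efficiency = 128/128 = 1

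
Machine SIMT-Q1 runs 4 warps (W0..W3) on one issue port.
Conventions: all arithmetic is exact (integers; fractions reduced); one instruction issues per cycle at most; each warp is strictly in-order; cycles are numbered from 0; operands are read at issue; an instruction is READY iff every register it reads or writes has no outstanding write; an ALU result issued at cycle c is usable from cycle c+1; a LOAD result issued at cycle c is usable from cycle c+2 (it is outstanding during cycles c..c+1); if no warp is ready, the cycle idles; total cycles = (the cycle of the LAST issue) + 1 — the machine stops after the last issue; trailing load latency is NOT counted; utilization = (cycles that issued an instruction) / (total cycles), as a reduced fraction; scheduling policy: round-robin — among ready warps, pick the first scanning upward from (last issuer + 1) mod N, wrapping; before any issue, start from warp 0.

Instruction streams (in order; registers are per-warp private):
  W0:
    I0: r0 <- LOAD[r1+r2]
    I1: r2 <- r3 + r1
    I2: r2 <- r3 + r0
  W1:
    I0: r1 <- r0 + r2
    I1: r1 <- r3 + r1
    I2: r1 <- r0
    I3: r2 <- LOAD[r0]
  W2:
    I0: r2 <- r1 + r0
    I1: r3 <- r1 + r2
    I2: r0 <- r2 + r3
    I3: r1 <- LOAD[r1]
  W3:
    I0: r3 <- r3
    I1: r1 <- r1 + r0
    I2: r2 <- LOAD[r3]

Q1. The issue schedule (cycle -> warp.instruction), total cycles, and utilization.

cycle 0: W0.I0
cycle 1: W1.I0
cycle 2: W2.I0
cycle 3: W3.I0
cycle 4: W0.I1
cycle 5: W1.I1
cycle 6: W2.I1
cycle 7: W3.I1
cycle 8: W0.I2
cycle 9: W1.I2
cycle 10: W2.I2
cycle 11: W3.I2
cycle 12: W1.I3
cycle 13: W2.I3

Answer: 14 cycles, utilization 1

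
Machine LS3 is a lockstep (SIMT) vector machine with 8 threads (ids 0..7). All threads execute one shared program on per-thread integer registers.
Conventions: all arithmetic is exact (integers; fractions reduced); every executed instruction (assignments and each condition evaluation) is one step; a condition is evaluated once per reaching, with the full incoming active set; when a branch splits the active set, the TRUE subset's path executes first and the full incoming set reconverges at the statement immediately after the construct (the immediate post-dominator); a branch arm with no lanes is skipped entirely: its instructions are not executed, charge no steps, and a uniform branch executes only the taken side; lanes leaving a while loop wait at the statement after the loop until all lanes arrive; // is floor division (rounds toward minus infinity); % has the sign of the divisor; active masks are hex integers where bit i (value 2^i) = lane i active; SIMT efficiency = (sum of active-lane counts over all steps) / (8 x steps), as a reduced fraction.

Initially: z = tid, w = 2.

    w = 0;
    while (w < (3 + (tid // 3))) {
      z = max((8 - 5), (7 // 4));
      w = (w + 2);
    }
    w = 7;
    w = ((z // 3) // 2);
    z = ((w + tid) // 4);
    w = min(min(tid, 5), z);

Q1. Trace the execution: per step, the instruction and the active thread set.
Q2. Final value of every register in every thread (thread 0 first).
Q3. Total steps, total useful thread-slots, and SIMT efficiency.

step 0: w <- 0                       0xff
step 1: eval (w < (3 + (tid // 3)))  0xff
step 2: z <- max((8 - 5), (7 // 4))  0xff
step 3: w <- (w + 2)                 0xff
step 4: eval (w < (3 + (tid // 3)))  0xff
step 5: z <- max((8 - 5), (7 // 4))  0xff
step 6: w <- (w + 2)                 0xff
step 7: eval (w < (3 + (tid // 3)))  0xff
step 8: z <- max((8 - 5), (7 // 4))  0xc0
step 9: w <- (w + 2)                 0xc0
step 10: eval (w < (3 + (tid // 3)))  0xc0
step 11: w <- 7                       0xff
step 12: w <- ((z // 3) // 2)         0xff
step 13: z <- ((w + tid) // 4)        0xff
step 14: w <- min(min(tid, 5), z)     0xff

Answer: 15 steps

z: 0,0,0,0,1,1,1,1
w: 0,0,0,0,1,1,1,1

steps = 15; useful = 102; efficiency = 102/120 = 17/20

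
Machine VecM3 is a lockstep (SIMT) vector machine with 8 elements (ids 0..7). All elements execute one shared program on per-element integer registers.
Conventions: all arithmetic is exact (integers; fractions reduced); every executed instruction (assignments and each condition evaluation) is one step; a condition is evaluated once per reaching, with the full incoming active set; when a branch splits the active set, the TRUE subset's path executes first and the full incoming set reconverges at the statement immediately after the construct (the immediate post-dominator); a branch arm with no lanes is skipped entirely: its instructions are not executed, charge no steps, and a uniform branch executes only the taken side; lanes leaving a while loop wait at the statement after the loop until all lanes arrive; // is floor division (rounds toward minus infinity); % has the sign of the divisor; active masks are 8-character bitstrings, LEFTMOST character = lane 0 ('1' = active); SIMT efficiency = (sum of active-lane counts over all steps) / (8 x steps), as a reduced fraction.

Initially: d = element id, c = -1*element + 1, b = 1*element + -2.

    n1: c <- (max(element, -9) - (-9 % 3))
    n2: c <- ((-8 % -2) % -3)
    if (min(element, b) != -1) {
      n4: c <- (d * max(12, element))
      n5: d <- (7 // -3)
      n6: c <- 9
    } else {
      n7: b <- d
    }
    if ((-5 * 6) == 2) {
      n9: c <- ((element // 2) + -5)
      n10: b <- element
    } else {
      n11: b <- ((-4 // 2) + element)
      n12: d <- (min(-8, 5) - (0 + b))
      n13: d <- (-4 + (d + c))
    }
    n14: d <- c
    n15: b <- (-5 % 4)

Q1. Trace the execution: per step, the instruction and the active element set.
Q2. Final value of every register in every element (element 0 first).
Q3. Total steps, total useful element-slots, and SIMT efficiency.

step 0: c <- (max(element, -9) - (-9 % 3)) 11111111
step 1: c <- ((-8 % -2) % -3)        11111111
step 2: eval (min(element, b) != -1) 11111111
step 3: c <- (d * max(12, element))  10111111
step 4: d <- (7 // -3)               10111111
step 5: c <- 9                       10111111
step 6: b <- d                       01000000
step 7: eval ((-5 * 6) == 2)         11111111
step 8: b <- ((-4 // 2) + element)   11111111
step 9: d <- (min(-8, 5) - (0 + b))  11111111
step 10: d <- (-4 + (d + c))          11111111
step 11: d <- c                       11111111
step 12: b <- (-5 % 4)                11111111

Answer: 13 steps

d: 9,0,9,9,9,9,9,9
c: 9,0,9,9,9,9,9,9
b: 3,3,3,3,3,3,3,3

steps = 13; useful = 94; efficiency = 94/104 = 47/52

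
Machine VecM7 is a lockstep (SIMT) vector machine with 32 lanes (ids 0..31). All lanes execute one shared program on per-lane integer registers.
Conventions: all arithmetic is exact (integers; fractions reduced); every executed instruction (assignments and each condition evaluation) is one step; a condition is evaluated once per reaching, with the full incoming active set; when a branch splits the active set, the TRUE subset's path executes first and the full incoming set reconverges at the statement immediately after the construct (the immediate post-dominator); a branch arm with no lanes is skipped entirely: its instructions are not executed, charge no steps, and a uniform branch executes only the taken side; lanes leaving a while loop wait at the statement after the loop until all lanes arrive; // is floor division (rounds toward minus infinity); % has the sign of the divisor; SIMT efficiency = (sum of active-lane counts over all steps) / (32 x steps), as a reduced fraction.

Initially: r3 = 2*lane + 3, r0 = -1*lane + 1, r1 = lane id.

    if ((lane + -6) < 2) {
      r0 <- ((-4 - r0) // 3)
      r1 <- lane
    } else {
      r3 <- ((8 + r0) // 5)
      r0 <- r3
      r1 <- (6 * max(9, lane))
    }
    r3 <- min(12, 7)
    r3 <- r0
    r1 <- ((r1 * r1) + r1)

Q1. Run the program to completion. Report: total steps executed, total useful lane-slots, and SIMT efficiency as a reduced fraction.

Answer: 9 steps, 216 useful, 3/4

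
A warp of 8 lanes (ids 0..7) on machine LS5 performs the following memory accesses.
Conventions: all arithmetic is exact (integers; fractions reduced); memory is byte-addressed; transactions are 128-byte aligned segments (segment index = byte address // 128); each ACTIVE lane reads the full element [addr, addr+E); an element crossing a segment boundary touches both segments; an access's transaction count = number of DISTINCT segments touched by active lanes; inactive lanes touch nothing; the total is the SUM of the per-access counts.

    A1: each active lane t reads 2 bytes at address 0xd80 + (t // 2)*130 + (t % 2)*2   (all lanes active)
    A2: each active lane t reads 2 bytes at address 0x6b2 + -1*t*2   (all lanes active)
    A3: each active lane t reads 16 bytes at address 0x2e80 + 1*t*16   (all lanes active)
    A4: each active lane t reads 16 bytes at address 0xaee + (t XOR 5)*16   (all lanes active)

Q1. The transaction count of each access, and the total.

A1: 4 transactions
A2: 1 transaction
A3: 1 transaction
A4: 2 transactions

Answer: 4,1,1,2; total 8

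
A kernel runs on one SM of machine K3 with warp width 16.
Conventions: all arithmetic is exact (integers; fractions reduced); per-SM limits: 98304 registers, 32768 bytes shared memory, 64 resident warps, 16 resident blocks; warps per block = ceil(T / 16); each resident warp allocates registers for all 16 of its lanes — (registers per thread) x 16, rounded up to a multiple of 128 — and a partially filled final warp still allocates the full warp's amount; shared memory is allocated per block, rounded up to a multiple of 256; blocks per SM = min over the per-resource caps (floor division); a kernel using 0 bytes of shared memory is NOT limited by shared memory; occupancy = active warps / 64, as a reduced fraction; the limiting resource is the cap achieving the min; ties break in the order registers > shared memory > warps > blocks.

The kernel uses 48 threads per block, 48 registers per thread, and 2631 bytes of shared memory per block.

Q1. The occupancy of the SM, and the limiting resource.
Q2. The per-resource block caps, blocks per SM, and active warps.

Answer: occupancy 33/64, limited by shared memory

registers: 42 blocks
shared memory: 11 blocks
warps: 21 blocks
blocks: 16 blocks

Answer: 11 blocks, 33 active warps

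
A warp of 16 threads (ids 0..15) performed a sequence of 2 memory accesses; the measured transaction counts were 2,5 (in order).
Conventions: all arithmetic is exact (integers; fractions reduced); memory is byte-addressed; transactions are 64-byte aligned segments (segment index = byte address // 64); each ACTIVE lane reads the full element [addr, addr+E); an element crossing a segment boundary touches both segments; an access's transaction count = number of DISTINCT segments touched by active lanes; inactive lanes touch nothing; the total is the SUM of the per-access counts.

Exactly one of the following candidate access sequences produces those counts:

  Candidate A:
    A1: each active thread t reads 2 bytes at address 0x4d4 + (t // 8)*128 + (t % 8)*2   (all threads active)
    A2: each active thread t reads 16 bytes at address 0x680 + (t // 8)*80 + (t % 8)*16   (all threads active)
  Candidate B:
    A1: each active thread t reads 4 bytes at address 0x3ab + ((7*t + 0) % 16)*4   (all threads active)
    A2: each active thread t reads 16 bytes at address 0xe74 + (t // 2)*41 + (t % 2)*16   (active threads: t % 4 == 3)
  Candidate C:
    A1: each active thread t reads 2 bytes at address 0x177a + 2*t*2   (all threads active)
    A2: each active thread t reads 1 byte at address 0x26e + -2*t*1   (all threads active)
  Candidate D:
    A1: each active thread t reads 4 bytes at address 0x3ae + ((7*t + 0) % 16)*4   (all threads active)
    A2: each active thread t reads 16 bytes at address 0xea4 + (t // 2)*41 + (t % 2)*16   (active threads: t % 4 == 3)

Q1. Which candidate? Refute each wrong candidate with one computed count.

A: A2 gives 4 transactions, not 5
C: A2 gives 1 transaction, not 5
D: A2 gives 4 transactions, not 5
B: all counts match (2,5)

Answer: B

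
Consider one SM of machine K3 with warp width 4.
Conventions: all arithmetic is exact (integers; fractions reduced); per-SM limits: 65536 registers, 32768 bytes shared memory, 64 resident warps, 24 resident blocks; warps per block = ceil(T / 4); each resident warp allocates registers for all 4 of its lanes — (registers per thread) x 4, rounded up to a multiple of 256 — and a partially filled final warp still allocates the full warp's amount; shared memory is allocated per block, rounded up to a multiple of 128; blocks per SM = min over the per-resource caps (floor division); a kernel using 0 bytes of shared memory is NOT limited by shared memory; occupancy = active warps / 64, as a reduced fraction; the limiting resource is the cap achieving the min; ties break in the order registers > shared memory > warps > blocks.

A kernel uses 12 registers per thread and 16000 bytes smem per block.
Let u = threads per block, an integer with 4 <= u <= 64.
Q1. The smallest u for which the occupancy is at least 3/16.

Answer: u = 21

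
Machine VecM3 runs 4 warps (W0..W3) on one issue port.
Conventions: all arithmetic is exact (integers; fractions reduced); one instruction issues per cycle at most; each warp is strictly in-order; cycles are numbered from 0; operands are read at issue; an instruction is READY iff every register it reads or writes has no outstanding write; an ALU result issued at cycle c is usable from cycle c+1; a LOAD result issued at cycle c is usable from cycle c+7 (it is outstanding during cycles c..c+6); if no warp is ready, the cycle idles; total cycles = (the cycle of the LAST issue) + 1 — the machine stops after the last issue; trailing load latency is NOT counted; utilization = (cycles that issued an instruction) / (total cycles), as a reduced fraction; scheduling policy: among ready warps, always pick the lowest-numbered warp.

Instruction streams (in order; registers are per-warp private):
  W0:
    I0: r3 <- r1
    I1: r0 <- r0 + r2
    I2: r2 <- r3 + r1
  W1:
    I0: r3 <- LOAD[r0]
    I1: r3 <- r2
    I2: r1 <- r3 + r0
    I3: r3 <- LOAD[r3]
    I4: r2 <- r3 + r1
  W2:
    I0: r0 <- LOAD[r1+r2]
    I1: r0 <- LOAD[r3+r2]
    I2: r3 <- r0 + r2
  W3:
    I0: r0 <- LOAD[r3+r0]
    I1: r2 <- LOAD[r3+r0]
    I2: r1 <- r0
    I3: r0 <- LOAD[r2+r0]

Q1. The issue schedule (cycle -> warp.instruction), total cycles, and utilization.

cycle 0: W0.I0
cycle 1: W0.I1
cycle 2: W0.I2
cycle 3: W1.I0
cycle 4: W2.I0
cycle 5: W3.I0
cycle 6: idle
cycle 7: idle
cycle 8: idle
cycle 9: idle
cycle 10: W1.I1
cycle 11: W1.I2
cycle 12: W1.I3
cycle 13: W2.I1
cycle 14: W3.I1
cycle 15: W3.I2
cycle 16: idle
cycle 17: idle
cycle 18: idle
cycle 19: W1.I4
cycle 20: W2.I2
cycle 21: W3.I3

Answer: 22 cycles, utilization 15/22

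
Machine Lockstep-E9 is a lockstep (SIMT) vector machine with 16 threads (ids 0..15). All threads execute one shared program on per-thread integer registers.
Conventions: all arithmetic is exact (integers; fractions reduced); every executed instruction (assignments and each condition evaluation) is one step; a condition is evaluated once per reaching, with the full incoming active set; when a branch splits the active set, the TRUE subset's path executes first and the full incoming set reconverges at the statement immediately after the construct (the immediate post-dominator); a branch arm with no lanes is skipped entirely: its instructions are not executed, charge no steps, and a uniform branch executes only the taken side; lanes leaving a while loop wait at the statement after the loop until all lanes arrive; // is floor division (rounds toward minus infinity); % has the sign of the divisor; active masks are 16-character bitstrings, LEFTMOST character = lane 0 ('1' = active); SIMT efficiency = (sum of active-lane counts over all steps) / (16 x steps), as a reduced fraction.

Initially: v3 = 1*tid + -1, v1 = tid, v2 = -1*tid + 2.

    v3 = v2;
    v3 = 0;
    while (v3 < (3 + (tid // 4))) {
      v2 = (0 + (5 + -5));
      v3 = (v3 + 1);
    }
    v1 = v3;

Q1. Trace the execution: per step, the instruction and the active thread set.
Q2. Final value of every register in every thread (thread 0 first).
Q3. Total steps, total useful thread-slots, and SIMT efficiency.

step 0: v3 <- v2                     1111111111111111
step 1: v3 <- 0                      1111111111111111
step 2: eval (v3 < (3 + (tid // 4))) 1111111111111111
step 3: v2 <- (0 + (5 + -5))         1111111111111111
step 4: v3 <- (v3 + 1)               1111111111111111
step 5: eval (v3 < (3 + (tid // 4))) 1111111111111111
step 6: v2 <- (0 + (5 + -5))         1111111111111111
step 7: v3 <- (v3 + 1)               1111111111111111
step 8: eval (v3 < (3 + (tid // 4))) 1111111111111111
step 9: v2 <- (0 + (5 + -5))         1111111111111111
step 10: v3 <- (v3 + 1)               1111111111111111
step 11: eval (v3 < (3 + (tid // 4))) 1111111111111111
step 12: v2 <- (0 + (5 + -5))         0000111111111111
step 13: v3 <- (v3 + 1)               0000111111111111
step 14: eval (v3 < (3 + (tid // 4))) 0000111111111111
step 15: v2 <- (0 + (5 + -5))         0000000011111111
step 16: v3 <- (v3 + 1)               0000000011111111
step 17: eval (v3 < (3 + (tid // 4))) 0000000011111111
step 18: v2 <- (0 + (5 + -5))         0000000000001111
step 19: v3 <- (v3 + 1)               0000000000001111
step 20: eval (v3 < (3 + (tid // 4))) 0000000000001111
step 21: v1 <- v3                     1111111111111111

Answer: 22 steps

v3: 3,3,3,3,4,4,4,4,5,5,5,5,6,6,6,6
v1: 3,3,3,3,4,4,4,4,5,5,5,5,6,6,6,6
v2: 0,0,0,0,0,0,0,0,0,0,0,0,0,0,0,0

steps = 22; useful = 280; efficiency = 280/352 = 35/44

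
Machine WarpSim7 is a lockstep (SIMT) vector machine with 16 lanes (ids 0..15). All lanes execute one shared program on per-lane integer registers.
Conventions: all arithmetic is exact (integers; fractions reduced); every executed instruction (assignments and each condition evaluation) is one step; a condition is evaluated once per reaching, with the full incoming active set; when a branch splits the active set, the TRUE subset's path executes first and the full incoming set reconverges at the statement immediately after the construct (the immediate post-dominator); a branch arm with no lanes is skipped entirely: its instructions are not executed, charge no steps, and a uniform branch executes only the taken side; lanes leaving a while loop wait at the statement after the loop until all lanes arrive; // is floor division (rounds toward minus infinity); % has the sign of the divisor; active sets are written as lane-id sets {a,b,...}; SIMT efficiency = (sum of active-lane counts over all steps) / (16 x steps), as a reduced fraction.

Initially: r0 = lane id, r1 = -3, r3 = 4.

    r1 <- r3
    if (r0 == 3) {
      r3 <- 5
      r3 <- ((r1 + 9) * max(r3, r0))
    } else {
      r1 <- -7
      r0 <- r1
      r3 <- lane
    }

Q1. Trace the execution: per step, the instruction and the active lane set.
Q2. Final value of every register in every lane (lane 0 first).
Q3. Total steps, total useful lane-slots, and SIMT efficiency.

step 0: r1 <- r3                     {0,1,2,3,4,5,6,7,8,9,10,11,12,13,14,15}
step 1: eval (r0 == 3)               {0,1,2,3,4,5,6,7,8,9,10,11,12,13,14,15}
step 2: r3 <- 5                      {3}
step 3: r3 <- ((r1 + 9) * max(r3, r0)) {3}
step 4: r1 <- -7                     {0,1,2,4,5,6,7,8,9,10,11,12,13,14,15}
step 5: r0 <- r1                     {0,1,2,4,5,6,7,8,9,10,11,12,13,14,15}
step 6: r3 <- lane                   {0,1,2,4,5,6,7,8,9,10,11,12,13,14,15}

Answer: 7 steps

r0: -7,-7,-7,3,-7,-7,-7,-7,-7,-7,-7,-7,-7,-7,-7,-7
r1: -7,-7,-7,4,-7,-7,-7,-7,-7,-7,-7,-7,-7,-7,-7,-7
r3: 0,1,2,65,4,5,6,7,8,9,10,11,12,13,14,15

steps = 7; useful = 79; efficiency = 79/112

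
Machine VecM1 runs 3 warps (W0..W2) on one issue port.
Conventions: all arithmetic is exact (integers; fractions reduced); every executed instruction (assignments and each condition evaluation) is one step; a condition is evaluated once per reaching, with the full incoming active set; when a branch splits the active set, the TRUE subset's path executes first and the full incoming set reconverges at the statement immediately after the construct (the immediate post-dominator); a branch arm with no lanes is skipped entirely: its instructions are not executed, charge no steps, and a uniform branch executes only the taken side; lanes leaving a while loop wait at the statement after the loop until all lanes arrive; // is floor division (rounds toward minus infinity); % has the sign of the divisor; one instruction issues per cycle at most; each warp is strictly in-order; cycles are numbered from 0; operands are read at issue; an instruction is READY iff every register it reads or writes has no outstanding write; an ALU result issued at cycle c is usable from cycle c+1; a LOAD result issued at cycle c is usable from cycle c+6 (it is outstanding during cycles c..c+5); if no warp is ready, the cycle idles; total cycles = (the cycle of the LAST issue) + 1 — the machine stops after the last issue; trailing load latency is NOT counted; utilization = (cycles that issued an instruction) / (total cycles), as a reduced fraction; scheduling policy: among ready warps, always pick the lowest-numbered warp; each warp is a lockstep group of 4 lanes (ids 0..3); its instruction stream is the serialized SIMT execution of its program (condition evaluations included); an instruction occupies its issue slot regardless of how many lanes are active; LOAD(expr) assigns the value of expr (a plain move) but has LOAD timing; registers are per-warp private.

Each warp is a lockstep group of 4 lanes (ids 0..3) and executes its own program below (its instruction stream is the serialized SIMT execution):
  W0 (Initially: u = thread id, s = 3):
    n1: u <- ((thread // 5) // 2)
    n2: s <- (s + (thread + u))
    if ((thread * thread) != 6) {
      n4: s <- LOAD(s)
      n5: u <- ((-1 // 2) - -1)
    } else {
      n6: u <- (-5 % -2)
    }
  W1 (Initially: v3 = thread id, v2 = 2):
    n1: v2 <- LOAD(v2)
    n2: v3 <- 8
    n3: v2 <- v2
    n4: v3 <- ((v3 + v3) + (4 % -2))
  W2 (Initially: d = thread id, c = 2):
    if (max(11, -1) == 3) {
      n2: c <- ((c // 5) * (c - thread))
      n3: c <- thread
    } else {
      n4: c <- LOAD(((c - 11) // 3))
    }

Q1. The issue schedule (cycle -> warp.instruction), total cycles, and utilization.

cycle 0: W0.I0
cycle 1: W0.I1
cycle 2: W0.I2
cycle 3: W0.I3
cycle 4: W0.I4
cycle 5: W1.I0
cycle 6: W1.I1
cycle 7: W2.I0
cycle 8: W2.I1
cycle 9: idle
cycle 10: idle
cycle 11: W1.I2
cycle 12: W1.I3

Answer: 13 cycles, utilization 11/13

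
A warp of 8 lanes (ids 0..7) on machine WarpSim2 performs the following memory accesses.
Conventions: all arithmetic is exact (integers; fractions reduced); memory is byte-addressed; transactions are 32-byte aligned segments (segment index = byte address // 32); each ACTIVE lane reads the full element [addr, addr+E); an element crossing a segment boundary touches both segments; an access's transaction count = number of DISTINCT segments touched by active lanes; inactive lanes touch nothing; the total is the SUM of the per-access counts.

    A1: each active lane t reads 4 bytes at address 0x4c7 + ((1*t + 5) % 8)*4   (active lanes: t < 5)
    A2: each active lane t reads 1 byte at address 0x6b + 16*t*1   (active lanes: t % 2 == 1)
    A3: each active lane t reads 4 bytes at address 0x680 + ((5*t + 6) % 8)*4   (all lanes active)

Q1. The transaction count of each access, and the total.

A1: 2 transactions
A2: 4 transactions
A3: 1 transaction

Answer: 2,4,1; total 7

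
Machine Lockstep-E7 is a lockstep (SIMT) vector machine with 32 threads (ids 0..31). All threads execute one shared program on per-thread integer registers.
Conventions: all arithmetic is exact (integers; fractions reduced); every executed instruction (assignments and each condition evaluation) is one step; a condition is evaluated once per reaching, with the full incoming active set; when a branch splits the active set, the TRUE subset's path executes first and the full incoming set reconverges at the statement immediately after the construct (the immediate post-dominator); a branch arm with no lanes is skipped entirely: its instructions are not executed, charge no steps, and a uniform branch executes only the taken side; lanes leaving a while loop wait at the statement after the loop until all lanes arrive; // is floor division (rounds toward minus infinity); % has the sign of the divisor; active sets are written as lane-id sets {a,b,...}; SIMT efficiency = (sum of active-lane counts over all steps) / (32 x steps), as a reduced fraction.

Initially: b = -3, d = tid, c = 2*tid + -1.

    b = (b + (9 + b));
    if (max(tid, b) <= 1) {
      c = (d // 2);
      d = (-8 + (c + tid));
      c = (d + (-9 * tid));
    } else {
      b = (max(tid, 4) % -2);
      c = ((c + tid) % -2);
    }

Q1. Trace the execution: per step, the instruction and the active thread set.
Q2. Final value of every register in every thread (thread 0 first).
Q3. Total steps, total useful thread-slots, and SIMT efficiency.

step 0: b <- (b + (9 + b))           {0,1,2,3,4,5,6,7,8,9,10,11,12,13,14,15,16,17,18,19,20,21,22,23,24,25,26,27,28,29,30,31}
step 1: eval (max(tid, b) <= 1)      {0,1,2,3,4,5,6,7,8,9,10,11,12,13,14,15,16,17,18,19,20,21,22,23,24,25,26,27,28,29,30,31}
step 2: b <- (max(tid, 4) % -2)      {0,1,2,3,4,5,6,7,8,9,10,11,12,13,14,15,16,17,18,19,20,21,22,23,24,25,26,27,28,29,30,31}
step 3: c <- ((c + tid) % -2)        {0,1,2,3,4,5,6,7,8,9,10,11,12,13,14,15,16,17,18,19,20,21,22,23,24,25,26,27,28,29,30,31}

Answer: 4 steps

b: 0,0,0,0,0,-1,0,-1,0,-1,0,-1,0,-1,0,-1,0,-1,0,-1,0,-1,0,-1,0,-1,0,-1,0,-1,0,-1
d: 0,1,2,3,4,5,6,7,8,9,10,11,12,13,14,15,16,17,18,19,20,21,22,23,24,25,26,27,28,29,30,31
c: -1,0,-1,0,-1,0,-1,0,-1,0,-1,0,-1,0,-1,0,-1,0,-1,0,-1,0,-1,0,-1,0,-1,0,-1,0,-1,0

steps = 4; useful = 128; efficiency = 128/128 = 1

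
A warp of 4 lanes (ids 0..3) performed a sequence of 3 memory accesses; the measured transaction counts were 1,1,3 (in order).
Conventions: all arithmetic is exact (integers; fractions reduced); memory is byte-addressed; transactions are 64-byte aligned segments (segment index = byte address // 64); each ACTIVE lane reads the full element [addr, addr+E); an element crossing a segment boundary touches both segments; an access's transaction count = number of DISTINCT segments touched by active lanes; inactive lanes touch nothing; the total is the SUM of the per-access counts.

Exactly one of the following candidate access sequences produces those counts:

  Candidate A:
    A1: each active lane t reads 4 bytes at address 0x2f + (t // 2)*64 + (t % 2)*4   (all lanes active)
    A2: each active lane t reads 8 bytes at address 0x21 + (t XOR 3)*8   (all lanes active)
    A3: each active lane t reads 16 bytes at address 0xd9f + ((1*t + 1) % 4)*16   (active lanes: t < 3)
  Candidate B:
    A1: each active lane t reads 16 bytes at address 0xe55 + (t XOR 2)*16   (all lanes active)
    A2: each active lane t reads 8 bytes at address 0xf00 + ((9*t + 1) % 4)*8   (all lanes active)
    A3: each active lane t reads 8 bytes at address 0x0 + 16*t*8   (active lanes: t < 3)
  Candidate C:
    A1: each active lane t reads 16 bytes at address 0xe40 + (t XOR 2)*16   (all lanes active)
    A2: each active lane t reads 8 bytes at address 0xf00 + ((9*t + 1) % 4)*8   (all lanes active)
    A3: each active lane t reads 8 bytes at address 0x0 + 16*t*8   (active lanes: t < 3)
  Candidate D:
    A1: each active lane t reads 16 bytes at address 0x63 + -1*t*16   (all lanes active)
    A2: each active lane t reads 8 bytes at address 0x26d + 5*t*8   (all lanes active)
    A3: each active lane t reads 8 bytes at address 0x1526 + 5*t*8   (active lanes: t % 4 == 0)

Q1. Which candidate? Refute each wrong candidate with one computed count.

A: A1 gives 2 transactions, not 1
B: A1 gives 2 transactions, not 1
D: A1 gives 2 transactions, not 1
C: all counts match (1,1,3)

Answer: C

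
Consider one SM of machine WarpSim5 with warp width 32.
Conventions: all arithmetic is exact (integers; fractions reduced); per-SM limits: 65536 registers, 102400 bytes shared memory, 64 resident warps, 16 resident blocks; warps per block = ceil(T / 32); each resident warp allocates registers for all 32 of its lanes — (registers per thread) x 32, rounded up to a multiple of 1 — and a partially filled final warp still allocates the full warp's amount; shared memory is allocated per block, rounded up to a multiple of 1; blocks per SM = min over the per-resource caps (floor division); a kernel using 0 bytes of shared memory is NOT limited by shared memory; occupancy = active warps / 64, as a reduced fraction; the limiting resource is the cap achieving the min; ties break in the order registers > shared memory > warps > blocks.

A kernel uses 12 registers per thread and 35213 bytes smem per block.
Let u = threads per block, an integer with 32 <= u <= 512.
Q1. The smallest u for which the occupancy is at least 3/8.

Answer: u = 353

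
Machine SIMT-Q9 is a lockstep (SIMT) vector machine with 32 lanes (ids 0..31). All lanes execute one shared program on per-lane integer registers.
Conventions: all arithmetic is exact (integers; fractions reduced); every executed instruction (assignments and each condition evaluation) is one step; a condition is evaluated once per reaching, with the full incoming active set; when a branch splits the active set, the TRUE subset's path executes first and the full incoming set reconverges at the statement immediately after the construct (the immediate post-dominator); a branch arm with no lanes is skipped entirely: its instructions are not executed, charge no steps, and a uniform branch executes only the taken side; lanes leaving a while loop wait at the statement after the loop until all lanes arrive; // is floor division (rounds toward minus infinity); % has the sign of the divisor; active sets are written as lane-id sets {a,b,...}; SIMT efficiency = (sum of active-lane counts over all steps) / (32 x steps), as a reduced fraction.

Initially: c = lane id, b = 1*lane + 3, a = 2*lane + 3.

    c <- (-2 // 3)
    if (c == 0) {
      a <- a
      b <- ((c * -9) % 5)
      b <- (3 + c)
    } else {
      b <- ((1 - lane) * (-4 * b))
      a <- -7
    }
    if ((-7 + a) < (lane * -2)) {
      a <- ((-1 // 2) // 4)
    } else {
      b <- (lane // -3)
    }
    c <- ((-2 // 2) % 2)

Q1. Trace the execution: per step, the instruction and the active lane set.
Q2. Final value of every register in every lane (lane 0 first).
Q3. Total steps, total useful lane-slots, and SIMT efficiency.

step 0: c <- (-2 // 3)               {0,1,2,3,4,5,6,7,8,9,10,11,12,13,14,15,16,17,18,19,20,21,22,23,24,25,26,27,28,29,30,31}
step 1: eval (c == 0)                {0,1,2,3,4,5,6,7,8,9,10,11,12,13,14,15,16,17,18,19,20,21,22,23,24,25,26,27,28,29,30,31}
step 2: b <- ((1 - lane) * (-4 * b)) {0,1,2,3,4,5,6,7,8,9,10,11,12,13,14,15,16,17,18,19,20,21,22,23,24,25,26,27,28,29,30,31}
step 3: a <- -7                      {0,1,2,3,4,5,6,7,8,9,10,11,12,13,14,15,16,17,18,19,20,21,22,23,24,25,26,27,28,29,30,31}
step 4: eval ((-7 + a) < (lane * -2)) {0,1,2,3,4,5,6,7,8,9,10,11,12,13,14,15,16,17,18,19,20,21,22,23,24,25,26,27,28,29,30,31}
step 5: a <- ((-1 // 2) // 4)        {0,1,2,3,4,5,6}
step 6: b <- (lane // -3)            {7,8,9,10,11,12,13,14,15,16,17,18,19,20,21,22,23,24,25,26,27,28,29,30,31}
step 7: c <- ((-2 // 2) % 2)         {0,1,2,3,4,5,6,7,8,9,10,11,12,13,14,15,16,17,18,19,20,21,22,23,24,25,26,27,28,29,30,31}

Answer: 8 steps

c: 1,1,1,1,1,1,1,1,1,1,1,1,1,1,1,1,1,1,1,1,1,1,1,1,1,1,1,1,1,1,1,1
b: -12,0,20,48,84,128,180,-3,-3,-3,-4,-4,-4,-5,-5,-5,-6,-6,-6,-7,-7,-7,-8,-8,-8,-9,-9,-9,-10,-10,-10,-11
a: -1,-1,-1,-1,-1,-1,-1,-7,-7,-7,-7,-7,-7,-7,-7,-7,-7,-7,-7,-7,-7,-7,-7,-7,-7,-7,-7,-7,-7,-7,-7,-7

steps = 8; useful = 224; efficiency = 224/256 = 7/8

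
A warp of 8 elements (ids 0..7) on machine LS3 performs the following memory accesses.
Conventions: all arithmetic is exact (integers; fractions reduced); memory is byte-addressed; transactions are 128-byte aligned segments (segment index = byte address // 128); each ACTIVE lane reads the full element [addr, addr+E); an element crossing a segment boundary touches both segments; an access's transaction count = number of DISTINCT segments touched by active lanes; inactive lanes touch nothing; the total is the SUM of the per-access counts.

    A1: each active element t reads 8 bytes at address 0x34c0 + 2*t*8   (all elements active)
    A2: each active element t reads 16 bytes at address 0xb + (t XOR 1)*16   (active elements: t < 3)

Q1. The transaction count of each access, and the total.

A1: 2 transactions
A2: 1 transaction

Answer: 2,1; total 3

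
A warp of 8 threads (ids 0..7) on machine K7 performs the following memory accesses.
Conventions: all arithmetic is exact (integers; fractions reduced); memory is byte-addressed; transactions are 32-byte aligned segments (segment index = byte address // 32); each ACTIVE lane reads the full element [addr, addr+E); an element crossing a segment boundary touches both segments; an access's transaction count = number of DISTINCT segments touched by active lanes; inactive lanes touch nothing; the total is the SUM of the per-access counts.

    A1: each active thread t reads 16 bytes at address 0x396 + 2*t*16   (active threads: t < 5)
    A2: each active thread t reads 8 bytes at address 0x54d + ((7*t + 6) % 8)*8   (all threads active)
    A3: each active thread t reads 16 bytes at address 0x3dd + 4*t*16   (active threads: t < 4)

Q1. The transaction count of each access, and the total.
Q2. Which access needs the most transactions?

A1: 6 transactions
A2: 3 transactions
A3: 8 transactions

Answer: 6,3,8; total 17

Answer: A3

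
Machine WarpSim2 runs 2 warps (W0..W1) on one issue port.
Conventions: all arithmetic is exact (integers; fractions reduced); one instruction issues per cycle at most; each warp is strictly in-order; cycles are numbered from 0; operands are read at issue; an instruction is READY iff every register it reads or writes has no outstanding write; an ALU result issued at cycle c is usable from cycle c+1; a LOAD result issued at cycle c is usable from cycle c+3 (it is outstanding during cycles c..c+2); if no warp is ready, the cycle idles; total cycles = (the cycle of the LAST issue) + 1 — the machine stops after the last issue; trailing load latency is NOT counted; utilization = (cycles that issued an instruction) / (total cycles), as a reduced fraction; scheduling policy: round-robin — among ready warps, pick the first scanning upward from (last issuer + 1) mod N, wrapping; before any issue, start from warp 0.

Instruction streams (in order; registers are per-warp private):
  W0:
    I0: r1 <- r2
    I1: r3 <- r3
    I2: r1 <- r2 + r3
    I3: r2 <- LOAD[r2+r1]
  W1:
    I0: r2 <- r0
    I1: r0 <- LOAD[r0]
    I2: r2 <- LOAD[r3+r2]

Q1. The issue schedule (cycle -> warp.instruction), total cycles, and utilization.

cycle 0: W0.I0
cycle 1: W1.I0
cycle 2: W0.I1
cycle 3: W1.I1
cycle 4: W0.I2
cycle 5: W1.I2
cycle 6: W0.I3

Answer: 7 cycles, utilization 1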